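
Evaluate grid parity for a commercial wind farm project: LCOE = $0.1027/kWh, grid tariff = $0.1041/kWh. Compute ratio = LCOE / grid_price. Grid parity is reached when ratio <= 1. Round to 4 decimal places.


Compare LCOE to grid price:
  LCOE = $0.1027/kWh, Grid price = $0.1041/kWh
  Ratio = LCOE / grid_price = 0.1027 / 0.1041 = 0.9866
  Grid parity achieved (ratio <= 1)? yes

0.9866


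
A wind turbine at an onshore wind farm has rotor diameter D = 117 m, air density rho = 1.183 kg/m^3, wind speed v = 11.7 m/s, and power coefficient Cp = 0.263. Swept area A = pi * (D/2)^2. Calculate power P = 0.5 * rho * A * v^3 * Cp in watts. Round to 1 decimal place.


Step 1 -- Compute swept area:
  A = pi * (D/2)^2 = pi * (117/2)^2 = 10751.32 m^2
Step 2 -- Apply wind power equation:
  P = 0.5 * rho * A * v^3 * Cp
  v^3 = 11.7^3 = 1601.613
  P = 0.5 * 1.183 * 10751.32 * 1601.613 * 0.263
  P = 2678734.6 W

2678734.6


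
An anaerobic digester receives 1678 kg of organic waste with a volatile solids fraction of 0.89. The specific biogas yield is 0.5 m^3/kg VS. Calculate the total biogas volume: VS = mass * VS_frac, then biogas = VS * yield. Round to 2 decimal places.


Compute volatile solids:
  VS = mass * VS_fraction = 1678 * 0.89 = 1493.42 kg
Calculate biogas volume:
  Biogas = VS * specific_yield = 1493.42 * 0.5
  Biogas = 746.71 m^3

746.71


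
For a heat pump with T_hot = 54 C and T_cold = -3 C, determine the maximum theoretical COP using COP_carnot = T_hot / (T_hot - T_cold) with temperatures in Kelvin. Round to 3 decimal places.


Convert to Kelvin:
  T_hot = 54 + 273.15 = 327.15 K
  T_cold = -3 + 273.15 = 270.15 K
Apply Carnot COP formula:
  COP = T_hot_K / (T_hot_K - T_cold_K) = 327.15 / 57.0
  COP = 5.739

5.739


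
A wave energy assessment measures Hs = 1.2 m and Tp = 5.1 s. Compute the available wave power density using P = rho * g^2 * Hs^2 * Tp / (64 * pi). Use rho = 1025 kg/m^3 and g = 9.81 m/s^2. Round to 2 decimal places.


Apply wave power formula:
  g^2 = 9.81^2 = 96.2361
  Hs^2 = 1.2^2 = 1.44
  Numerator = rho * g^2 * Hs^2 * Tp = 1025 * 96.2361 * 1.44 * 5.1 = 724426.87
  Denominator = 64 * pi = 201.0619
  P = 724426.87 / 201.0619 = 3603.00 W/m

3603.00


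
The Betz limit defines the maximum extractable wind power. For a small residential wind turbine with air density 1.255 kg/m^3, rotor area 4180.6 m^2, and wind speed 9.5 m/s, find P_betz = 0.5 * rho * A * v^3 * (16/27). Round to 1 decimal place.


The Betz coefficient Cp_max = 16/27 = 0.5926
v^3 = 9.5^3 = 857.375
P_betz = 0.5 * rho * A * v^3 * Cp_max
P_betz = 0.5 * 1.255 * 4180.6 * 857.375 * 0.5926
P_betz = 1332844.2 W

1332844.2


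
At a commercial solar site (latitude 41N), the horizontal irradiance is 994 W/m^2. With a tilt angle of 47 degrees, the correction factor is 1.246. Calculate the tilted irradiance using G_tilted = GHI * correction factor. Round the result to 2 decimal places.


Identify the given values:
  GHI = 994 W/m^2, tilt correction factor = 1.246
Apply the formula G_tilted = GHI * factor:
  G_tilted = 994 * 1.246
  G_tilted = 1238.52 W/m^2

1238.52


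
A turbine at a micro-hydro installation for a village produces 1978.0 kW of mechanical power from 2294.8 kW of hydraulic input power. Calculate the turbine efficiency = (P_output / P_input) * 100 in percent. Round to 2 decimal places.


Turbine efficiency = (output power / input power) * 100
eta = (1978.0 / 2294.8) * 100
eta = 86.19%

86.19


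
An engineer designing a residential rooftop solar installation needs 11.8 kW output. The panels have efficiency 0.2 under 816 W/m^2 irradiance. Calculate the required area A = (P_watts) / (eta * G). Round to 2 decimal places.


Convert target power to watts: P = 11.8 * 1000 = 11800.0 W
Compute denominator: eta * G = 0.2 * 816 = 163.2
Required area A = P / (eta * G) = 11800.0 / 163.2
A = 72.30 m^2

72.30


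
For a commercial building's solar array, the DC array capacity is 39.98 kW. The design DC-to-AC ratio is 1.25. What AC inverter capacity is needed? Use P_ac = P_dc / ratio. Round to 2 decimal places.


The inverter AC capacity is determined by the DC/AC ratio.
Given: P_dc = 39.98 kW, DC/AC ratio = 1.25
P_ac = P_dc / ratio = 39.98 / 1.25
P_ac = 31.98 kW

31.98


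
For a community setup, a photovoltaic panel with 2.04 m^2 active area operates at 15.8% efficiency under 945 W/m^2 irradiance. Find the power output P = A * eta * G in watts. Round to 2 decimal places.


Use the solar power formula P = A * eta * G.
Given: A = 2.04 m^2, eta = 0.158, G = 945 W/m^2
P = 2.04 * 0.158 * 945
P = 304.59 W

304.59


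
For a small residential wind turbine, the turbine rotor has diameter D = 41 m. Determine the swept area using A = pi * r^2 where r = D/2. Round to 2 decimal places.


Compute the rotor radius:
  r = D / 2 = 41 / 2 = 20.5 m
Calculate swept area:
  A = pi * r^2 = pi * 20.5^2
  A = 1320.25 m^2

1320.25


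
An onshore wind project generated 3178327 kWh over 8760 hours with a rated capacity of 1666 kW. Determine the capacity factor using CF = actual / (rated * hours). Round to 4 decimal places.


Capacity factor = actual output / maximum possible output
Maximum possible = rated * hours = 1666 * 8760 = 14594160 kWh
CF = 3178327 / 14594160
CF = 0.2178

0.2178


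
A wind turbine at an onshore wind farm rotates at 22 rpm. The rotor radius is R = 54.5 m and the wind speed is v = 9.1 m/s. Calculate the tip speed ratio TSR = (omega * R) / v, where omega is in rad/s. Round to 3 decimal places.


Convert rotational speed to rad/s:
  omega = 22 * 2 * pi / 60 = 2.3038 rad/s
Compute tip speed:
  v_tip = omega * R = 2.3038 * 54.5 = 125.559 m/s
Tip speed ratio:
  TSR = v_tip / v_wind = 125.559 / 9.1 = 13.798

13.798


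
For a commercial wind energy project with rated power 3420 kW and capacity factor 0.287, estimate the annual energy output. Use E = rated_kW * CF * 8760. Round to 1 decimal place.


Annual energy = rated_kW * capacity_factor * hours_per_year
Given: P_rated = 3420 kW, CF = 0.287, hours = 8760
E = 3420 * 0.287 * 8760
E = 8598290.4 kWh

8598290.4


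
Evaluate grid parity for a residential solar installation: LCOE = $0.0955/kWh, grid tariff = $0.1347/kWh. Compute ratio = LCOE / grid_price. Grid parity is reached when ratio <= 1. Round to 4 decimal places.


Compare LCOE to grid price:
  LCOE = $0.0955/kWh, Grid price = $0.1347/kWh
  Ratio = LCOE / grid_price = 0.0955 / 0.1347 = 0.7090
  Grid parity achieved (ratio <= 1)? yes

0.7090


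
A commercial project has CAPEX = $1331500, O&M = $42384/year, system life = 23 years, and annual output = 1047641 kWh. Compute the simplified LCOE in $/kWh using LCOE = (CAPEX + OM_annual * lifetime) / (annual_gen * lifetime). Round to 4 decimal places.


Total cost = CAPEX + OM * lifetime = 1331500 + 42384 * 23 = 1331500 + 974832 = 2306332
Total generation = annual * lifetime = 1047641 * 23 = 24095743 kWh
LCOE = 2306332 / 24095743
LCOE = 0.0957 $/kWh

0.0957


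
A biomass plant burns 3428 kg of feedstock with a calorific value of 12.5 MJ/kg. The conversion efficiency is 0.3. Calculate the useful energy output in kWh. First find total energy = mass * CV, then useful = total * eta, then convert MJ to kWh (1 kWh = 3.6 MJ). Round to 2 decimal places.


Total energy = mass * CV = 3428 * 12.5 = 42850.0 MJ
Useful energy = total * eta = 42850.0 * 0.3 = 12855.0 MJ
Convert to kWh: 12855.0 / 3.6
Useful energy = 3570.83 kWh

3570.83


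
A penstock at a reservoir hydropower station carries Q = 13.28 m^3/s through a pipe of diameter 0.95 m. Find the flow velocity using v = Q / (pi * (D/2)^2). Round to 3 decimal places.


Compute pipe cross-sectional area:
  A = pi * (D/2)^2 = pi * (0.95/2)^2 = 0.7088 m^2
Calculate velocity:
  v = Q / A = 13.28 / 0.7088
  v = 18.735 m/s

18.735


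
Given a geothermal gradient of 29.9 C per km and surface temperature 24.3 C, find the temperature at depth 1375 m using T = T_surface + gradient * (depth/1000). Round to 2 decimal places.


Convert depth to km: 1375 / 1000 = 1.375 km
Temperature increase = gradient * depth_km = 29.9 * 1.375 = 41.11 C
Temperature at depth = T_surface + delta_T = 24.3 + 41.11
T = 65.41 C

65.41


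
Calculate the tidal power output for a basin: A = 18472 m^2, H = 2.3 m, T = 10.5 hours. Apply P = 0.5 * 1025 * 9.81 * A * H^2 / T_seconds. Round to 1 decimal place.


Convert period to seconds: T = 10.5 * 3600 = 37800.0 s
H^2 = 2.3^2 = 5.29
P = 0.5 * rho * g * A * H^2 / T
P = 0.5 * 1025 * 9.81 * 18472 * 5.29 / 37800.0
P = 12996.9 W

12996.9


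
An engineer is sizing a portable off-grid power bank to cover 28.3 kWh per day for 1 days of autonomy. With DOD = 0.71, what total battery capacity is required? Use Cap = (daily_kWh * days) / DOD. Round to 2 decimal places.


Total energy needed = daily * days = 28.3 * 1 = 28.3 kWh
Account for depth of discharge:
  Cap = total_energy / DOD = 28.3 / 0.71
  Cap = 39.86 kWh

39.86


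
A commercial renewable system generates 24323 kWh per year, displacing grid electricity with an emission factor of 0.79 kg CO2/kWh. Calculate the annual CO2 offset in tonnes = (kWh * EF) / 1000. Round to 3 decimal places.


CO2 offset in kg = generation * emission_factor
CO2 offset = 24323 * 0.79 = 19215.17 kg
Convert to tonnes:
  CO2 offset = 19215.17 / 1000 = 19.215 tonnes

19.215


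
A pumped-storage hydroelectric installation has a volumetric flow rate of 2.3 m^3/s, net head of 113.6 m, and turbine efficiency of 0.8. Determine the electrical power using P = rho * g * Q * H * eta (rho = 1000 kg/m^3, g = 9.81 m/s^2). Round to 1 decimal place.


Apply the hydropower formula P = rho * g * Q * H * eta
rho * g = 1000 * 9.81 = 9810.0
P = 9810.0 * 2.3 * 113.6 * 0.8
P = 2050525.4 W

2050525.4


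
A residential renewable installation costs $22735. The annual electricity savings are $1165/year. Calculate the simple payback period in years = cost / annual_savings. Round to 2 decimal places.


Simple payback period = initial cost / annual savings
Payback = 22735 / 1165
Payback = 19.52 years

19.52


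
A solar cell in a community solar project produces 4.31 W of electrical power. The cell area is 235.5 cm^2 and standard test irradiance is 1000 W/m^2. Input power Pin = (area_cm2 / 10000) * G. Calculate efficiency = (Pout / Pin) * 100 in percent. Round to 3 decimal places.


First compute the input power:
  Pin = area_cm2 / 10000 * G = 235.5 / 10000 * 1000 = 23.55 W
Then compute efficiency:
  Efficiency = (Pout / Pin) * 100 = (4.31 / 23.55) * 100
  Efficiency = 18.301%

18.301


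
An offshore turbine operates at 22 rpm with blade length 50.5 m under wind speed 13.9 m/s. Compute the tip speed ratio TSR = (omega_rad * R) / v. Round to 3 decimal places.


Convert rotational speed to rad/s:
  omega = 22 * 2 * pi / 60 = 2.3038 rad/s
Compute tip speed:
  v_tip = omega * R = 2.3038 * 50.5 = 116.344 m/s
Tip speed ratio:
  TSR = v_tip / v_wind = 116.344 / 13.9 = 8.370

8.370


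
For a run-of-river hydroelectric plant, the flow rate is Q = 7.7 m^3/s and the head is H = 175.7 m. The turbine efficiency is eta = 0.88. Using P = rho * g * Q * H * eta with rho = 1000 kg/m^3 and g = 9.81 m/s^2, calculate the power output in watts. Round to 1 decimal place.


Apply the hydropower formula P = rho * g * Q * H * eta
rho * g = 1000 * 9.81 = 9810.0
P = 9810.0 * 7.7 * 175.7 * 0.88
P = 11679228.8 W

11679228.8


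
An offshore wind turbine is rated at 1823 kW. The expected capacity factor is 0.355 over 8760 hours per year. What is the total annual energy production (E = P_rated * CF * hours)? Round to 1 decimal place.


Annual energy = rated_kW * capacity_factor * hours_per_year
Given: P_rated = 1823 kW, CF = 0.355, hours = 8760
E = 1823 * 0.355 * 8760
E = 5669165.4 kWh

5669165.4


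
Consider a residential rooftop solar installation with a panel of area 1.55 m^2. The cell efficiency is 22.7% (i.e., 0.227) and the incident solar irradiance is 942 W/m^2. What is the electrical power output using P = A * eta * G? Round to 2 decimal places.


Use the solar power formula P = A * eta * G.
Given: A = 1.55 m^2, eta = 0.227, G = 942 W/m^2
P = 1.55 * 0.227 * 942
P = 331.44 W

331.44


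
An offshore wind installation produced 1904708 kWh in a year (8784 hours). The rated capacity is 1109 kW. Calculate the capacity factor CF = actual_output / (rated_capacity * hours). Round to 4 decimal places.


Capacity factor = actual output / maximum possible output
Maximum possible = rated * hours = 1109 * 8784 = 9741456 kWh
CF = 1904708 / 9741456
CF = 0.1955

0.1955


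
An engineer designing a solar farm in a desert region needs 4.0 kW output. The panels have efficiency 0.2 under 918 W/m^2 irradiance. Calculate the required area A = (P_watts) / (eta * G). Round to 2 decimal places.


Convert target power to watts: P = 4.0 * 1000 = 4000.0 W
Compute denominator: eta * G = 0.2 * 918 = 183.6
Required area A = P / (eta * G) = 4000.0 / 183.6
A = 21.79 m^2

21.79


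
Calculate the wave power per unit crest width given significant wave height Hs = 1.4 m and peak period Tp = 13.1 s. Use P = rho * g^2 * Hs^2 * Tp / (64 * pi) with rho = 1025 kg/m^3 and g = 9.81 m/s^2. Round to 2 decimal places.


Apply wave power formula:
  g^2 = 9.81^2 = 96.2361
  Hs^2 = 1.4^2 = 1.96
  Numerator = rho * g^2 * Hs^2 * Tp = 1025 * 96.2361 * 1.96 * 13.1 = 2532732.06
  Denominator = 64 * pi = 201.0619
  P = 2532732.06 / 201.0619 = 12596.78 W/m

12596.78


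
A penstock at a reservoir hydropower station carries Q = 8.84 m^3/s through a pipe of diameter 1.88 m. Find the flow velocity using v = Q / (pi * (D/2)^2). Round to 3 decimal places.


Compute pipe cross-sectional area:
  A = pi * (D/2)^2 = pi * (1.88/2)^2 = 2.7759 m^2
Calculate velocity:
  v = Q / A = 8.84 / 2.7759
  v = 3.185 m/s

3.185


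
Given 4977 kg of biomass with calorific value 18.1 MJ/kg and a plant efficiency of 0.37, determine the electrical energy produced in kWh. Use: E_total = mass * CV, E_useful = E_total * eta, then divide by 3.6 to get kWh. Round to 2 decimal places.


Total energy = mass * CV = 4977 * 18.1 = 90083.7 MJ
Useful energy = total * eta = 90083.7 * 0.37 = 33330.97 MJ
Convert to kWh: 33330.97 / 3.6
Useful energy = 9258.60 kWh

9258.60


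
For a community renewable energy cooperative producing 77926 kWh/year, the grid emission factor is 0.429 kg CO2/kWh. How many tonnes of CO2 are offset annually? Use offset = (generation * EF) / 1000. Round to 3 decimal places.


CO2 offset in kg = generation * emission_factor
CO2 offset = 77926 * 0.429 = 33430.25 kg
Convert to tonnes:
  CO2 offset = 33430.25 / 1000 = 33.430 tonnes

33.430


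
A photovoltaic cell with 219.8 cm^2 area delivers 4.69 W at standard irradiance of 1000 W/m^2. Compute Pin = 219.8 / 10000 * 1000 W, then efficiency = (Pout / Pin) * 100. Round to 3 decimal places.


First compute the input power:
  Pin = area_cm2 / 10000 * G = 219.8 / 10000 * 1000 = 21.98 W
Then compute efficiency:
  Efficiency = (Pout / Pin) * 100 = (4.69 / 21.98) * 100
  Efficiency = 21.338%

21.338


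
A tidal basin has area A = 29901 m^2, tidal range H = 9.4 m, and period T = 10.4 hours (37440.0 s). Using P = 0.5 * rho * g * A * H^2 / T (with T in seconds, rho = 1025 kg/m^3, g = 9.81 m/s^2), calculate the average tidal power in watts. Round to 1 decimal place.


Convert period to seconds: T = 10.4 * 3600 = 37440.0 s
H^2 = 9.4^2 = 88.36
P = 0.5 * rho * g * A * H^2 / T
P = 0.5 * 1025 * 9.81 * 29901 * 88.36 / 37440.0
P = 354787.6 W

354787.6


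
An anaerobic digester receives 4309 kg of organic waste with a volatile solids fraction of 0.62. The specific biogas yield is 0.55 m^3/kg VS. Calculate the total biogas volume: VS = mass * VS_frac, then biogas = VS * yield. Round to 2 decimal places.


Compute volatile solids:
  VS = mass * VS_fraction = 4309 * 0.62 = 2671.58 kg
Calculate biogas volume:
  Biogas = VS * specific_yield = 2671.58 * 0.55
  Biogas = 1469.37 m^3

1469.37


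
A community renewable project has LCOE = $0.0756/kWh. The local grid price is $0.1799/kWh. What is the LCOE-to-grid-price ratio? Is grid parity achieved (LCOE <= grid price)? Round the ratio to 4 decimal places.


Compare LCOE to grid price:
  LCOE = $0.0756/kWh, Grid price = $0.1799/kWh
  Ratio = LCOE / grid_price = 0.0756 / 0.1799 = 0.4202
  Grid parity achieved (ratio <= 1)? yes

0.4202


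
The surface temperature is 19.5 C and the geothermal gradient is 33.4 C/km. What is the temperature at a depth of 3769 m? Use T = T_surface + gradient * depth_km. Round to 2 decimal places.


Convert depth to km: 3769 / 1000 = 3.769 km
Temperature increase = gradient * depth_km = 33.4 * 3.769 = 125.88 C
Temperature at depth = T_surface + delta_T = 19.5 + 125.88
T = 145.38 C

145.38


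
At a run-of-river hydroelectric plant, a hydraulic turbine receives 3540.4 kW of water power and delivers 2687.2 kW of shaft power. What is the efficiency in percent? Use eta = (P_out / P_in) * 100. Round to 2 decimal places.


Turbine efficiency = (output power / input power) * 100
eta = (2687.2 / 3540.4) * 100
eta = 75.90%

75.90


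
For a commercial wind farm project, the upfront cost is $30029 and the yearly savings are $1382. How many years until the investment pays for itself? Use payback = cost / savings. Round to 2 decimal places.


Simple payback period = initial cost / annual savings
Payback = 30029 / 1382
Payback = 21.73 years

21.73


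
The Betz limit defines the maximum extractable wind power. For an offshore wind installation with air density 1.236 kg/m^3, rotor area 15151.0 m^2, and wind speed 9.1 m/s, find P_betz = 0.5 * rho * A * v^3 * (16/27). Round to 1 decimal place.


The Betz coefficient Cp_max = 16/27 = 0.5926
v^3 = 9.1^3 = 753.571
P_betz = 0.5 * rho * A * v^3 * Cp_max
P_betz = 0.5 * 1.236 * 15151.0 * 753.571 * 0.5926
P_betz = 4181288.8 W

4181288.8


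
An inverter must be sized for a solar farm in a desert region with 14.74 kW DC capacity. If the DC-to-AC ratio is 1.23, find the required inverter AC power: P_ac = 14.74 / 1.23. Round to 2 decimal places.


The inverter AC capacity is determined by the DC/AC ratio.
Given: P_dc = 14.74 kW, DC/AC ratio = 1.23
P_ac = P_dc / ratio = 14.74 / 1.23
P_ac = 11.98 kW

11.98


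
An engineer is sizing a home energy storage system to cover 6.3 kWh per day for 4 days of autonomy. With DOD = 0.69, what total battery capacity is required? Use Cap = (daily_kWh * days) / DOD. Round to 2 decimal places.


Total energy needed = daily * days = 6.3 * 4 = 25.2 kWh
Account for depth of discharge:
  Cap = total_energy / DOD = 25.2 / 0.69
  Cap = 36.52 kWh

36.52


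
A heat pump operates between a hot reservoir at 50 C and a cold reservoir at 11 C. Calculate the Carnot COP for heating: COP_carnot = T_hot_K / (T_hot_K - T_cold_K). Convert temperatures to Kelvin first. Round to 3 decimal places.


Convert to Kelvin:
  T_hot = 50 + 273.15 = 323.15 K
  T_cold = 11 + 273.15 = 284.15 K
Apply Carnot COP formula:
  COP = T_hot_K / (T_hot_K - T_cold_K) = 323.15 / 39.0
  COP = 8.286

8.286


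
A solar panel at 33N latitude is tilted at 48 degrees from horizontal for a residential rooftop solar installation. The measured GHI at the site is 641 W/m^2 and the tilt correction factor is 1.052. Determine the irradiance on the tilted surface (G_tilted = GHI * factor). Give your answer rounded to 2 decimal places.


Identify the given values:
  GHI = 641 W/m^2, tilt correction factor = 1.052
Apply the formula G_tilted = GHI * factor:
  G_tilted = 641 * 1.052
  G_tilted = 674.33 W/m^2

674.33


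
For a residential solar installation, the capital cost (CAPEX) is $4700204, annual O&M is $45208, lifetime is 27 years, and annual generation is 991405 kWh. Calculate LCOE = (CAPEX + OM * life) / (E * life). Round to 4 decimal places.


Total cost = CAPEX + OM * lifetime = 4700204 + 45208 * 27 = 4700204 + 1220616 = 5920820
Total generation = annual * lifetime = 991405 * 27 = 26767935 kWh
LCOE = 5920820 / 26767935
LCOE = 0.2212 $/kWh

0.2212


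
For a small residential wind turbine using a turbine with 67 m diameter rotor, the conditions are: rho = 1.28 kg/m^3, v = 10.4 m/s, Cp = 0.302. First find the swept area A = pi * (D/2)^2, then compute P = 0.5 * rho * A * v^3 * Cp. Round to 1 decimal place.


Step 1 -- Compute swept area:
  A = pi * (D/2)^2 = pi * (67/2)^2 = 3525.65 m^2
Step 2 -- Apply wind power equation:
  P = 0.5 * rho * A * v^3 * Cp
  v^3 = 10.4^3 = 1124.864
  P = 0.5 * 1.28 * 3525.65 * 1124.864 * 0.302
  P = 766525.2 W

766525.2


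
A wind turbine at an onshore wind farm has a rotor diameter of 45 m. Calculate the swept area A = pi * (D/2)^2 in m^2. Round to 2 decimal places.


Compute the rotor radius:
  r = D / 2 = 45 / 2 = 22.5 m
Calculate swept area:
  A = pi * r^2 = pi * 22.5^2
  A = 1590.43 m^2

1590.43


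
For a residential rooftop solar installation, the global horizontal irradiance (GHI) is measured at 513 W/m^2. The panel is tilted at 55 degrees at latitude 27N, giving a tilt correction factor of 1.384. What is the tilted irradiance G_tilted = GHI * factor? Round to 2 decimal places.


Identify the given values:
  GHI = 513 W/m^2, tilt correction factor = 1.384
Apply the formula G_tilted = GHI * factor:
  G_tilted = 513 * 1.384
  G_tilted = 709.99 W/m^2

709.99


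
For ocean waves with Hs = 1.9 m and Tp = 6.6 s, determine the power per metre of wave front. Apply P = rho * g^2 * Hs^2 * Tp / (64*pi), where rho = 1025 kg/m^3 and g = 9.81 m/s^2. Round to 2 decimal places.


Apply wave power formula:
  g^2 = 9.81^2 = 96.2361
  Hs^2 = 1.9^2 = 3.61
  Numerator = rho * g^2 * Hs^2 * Tp = 1025 * 96.2361 * 3.61 * 6.6 = 2350244.35
  Denominator = 64 * pi = 201.0619
  P = 2350244.35 / 201.0619 = 11689.16 W/m

11689.16


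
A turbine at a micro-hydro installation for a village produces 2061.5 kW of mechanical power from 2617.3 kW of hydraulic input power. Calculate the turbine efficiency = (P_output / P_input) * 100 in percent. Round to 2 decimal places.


Turbine efficiency = (output power / input power) * 100
eta = (2061.5 / 2617.3) * 100
eta = 78.76%

78.76


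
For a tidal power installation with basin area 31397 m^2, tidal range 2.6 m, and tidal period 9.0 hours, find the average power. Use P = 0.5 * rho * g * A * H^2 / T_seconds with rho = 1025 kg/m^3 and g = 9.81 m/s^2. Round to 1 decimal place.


Convert period to seconds: T = 9.0 * 3600 = 32400.0 s
H^2 = 2.6^2 = 6.76
P = 0.5 * rho * g * A * H^2 / T
P = 0.5 * 1025 * 9.81 * 31397 * 6.76 / 32400.0
P = 32934.6 W

32934.6


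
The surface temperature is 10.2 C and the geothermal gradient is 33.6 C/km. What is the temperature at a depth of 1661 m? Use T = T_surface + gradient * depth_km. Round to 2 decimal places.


Convert depth to km: 1661 / 1000 = 1.661 km
Temperature increase = gradient * depth_km = 33.6 * 1.661 = 55.81 C
Temperature at depth = T_surface + delta_T = 10.2 + 55.81
T = 66.01 C

66.01


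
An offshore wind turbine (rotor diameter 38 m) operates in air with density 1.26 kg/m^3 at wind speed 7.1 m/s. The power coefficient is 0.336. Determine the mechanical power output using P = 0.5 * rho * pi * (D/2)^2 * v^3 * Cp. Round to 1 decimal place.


Step 1 -- Compute swept area:
  A = pi * (D/2)^2 = pi * (38/2)^2 = 1134.11 m^2
Step 2 -- Apply wind power equation:
  P = 0.5 * rho * A * v^3 * Cp
  v^3 = 7.1^3 = 357.911
  P = 0.5 * 1.26 * 1134.11 * 357.911 * 0.336
  P = 85923.5 W

85923.5


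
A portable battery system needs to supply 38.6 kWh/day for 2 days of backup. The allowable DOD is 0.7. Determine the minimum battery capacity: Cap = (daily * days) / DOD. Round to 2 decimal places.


Total energy needed = daily * days = 38.6 * 2 = 77.2 kWh
Account for depth of discharge:
  Cap = total_energy / DOD = 77.2 / 0.7
  Cap = 110.29 kWh

110.29


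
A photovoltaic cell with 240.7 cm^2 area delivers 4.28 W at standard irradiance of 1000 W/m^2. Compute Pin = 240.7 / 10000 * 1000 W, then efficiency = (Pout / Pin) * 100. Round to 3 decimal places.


First compute the input power:
  Pin = area_cm2 / 10000 * G = 240.7 / 10000 * 1000 = 24.07 W
Then compute efficiency:
  Efficiency = (Pout / Pin) * 100 = (4.28 / 24.07) * 100
  Efficiency = 17.781%

17.781


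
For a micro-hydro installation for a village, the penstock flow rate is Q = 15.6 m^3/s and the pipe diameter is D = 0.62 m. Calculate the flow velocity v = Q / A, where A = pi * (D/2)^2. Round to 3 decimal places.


Compute pipe cross-sectional area:
  A = pi * (D/2)^2 = pi * (0.62/2)^2 = 0.3019 m^2
Calculate velocity:
  v = Q / A = 15.6 / 0.3019
  v = 51.672 m/s

51.672


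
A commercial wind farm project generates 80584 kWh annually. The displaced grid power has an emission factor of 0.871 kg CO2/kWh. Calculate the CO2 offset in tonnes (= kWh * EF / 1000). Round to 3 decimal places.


CO2 offset in kg = generation * emission_factor
CO2 offset = 80584 * 0.871 = 70188.66 kg
Convert to tonnes:
  CO2 offset = 70188.66 / 1000 = 70.189 tonnes

70.189


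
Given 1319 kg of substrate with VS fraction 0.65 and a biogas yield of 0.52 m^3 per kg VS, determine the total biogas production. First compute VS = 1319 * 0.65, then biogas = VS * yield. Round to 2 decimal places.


Compute volatile solids:
  VS = mass * VS_fraction = 1319 * 0.65 = 857.35 kg
Calculate biogas volume:
  Biogas = VS * specific_yield = 857.35 * 0.52
  Biogas = 445.82 m^3

445.82


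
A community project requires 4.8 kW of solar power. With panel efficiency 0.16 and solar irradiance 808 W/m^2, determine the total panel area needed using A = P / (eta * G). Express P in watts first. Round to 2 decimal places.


Convert target power to watts: P = 4.8 * 1000 = 4800.0 W
Compute denominator: eta * G = 0.16 * 808 = 129.28
Required area A = P / (eta * G) = 4800.0 / 129.28
A = 37.13 m^2

37.13


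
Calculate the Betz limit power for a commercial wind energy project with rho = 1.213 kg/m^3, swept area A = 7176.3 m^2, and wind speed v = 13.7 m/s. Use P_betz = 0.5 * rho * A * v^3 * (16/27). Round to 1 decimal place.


The Betz coefficient Cp_max = 16/27 = 0.5926
v^3 = 13.7^3 = 2571.353
P_betz = 0.5 * rho * A * v^3 * Cp_max
P_betz = 0.5 * 1.213 * 7176.3 * 2571.353 * 0.5926
P_betz = 6632073.2 W

6632073.2


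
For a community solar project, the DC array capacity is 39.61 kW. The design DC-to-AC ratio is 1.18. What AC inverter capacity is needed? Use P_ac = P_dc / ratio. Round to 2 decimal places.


The inverter AC capacity is determined by the DC/AC ratio.
Given: P_dc = 39.61 kW, DC/AC ratio = 1.18
P_ac = P_dc / ratio = 39.61 / 1.18
P_ac = 33.57 kW

33.57


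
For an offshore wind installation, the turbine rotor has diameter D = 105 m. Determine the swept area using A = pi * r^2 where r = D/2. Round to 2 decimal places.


Compute the rotor radius:
  r = D / 2 = 105 / 2 = 52.5 m
Calculate swept area:
  A = pi * r^2 = pi * 52.5^2
  A = 8659.01 m^2

8659.01


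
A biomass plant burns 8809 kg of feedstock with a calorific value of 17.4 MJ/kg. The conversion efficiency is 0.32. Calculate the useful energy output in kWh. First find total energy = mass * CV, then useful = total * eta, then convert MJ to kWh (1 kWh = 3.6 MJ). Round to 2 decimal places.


Total energy = mass * CV = 8809 * 17.4 = 153276.6 MJ
Useful energy = total * eta = 153276.6 * 0.32 = 49048.51 MJ
Convert to kWh: 49048.51 / 3.6
Useful energy = 13624.59 kWh

13624.59


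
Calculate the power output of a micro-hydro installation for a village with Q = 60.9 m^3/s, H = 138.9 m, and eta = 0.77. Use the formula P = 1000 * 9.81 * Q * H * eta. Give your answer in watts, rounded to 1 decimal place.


Apply the hydropower formula P = rho * g * Q * H * eta
rho * g = 1000 * 9.81 = 9810.0
P = 9810.0 * 60.9 * 138.9 * 0.77
P = 63896823.8 W

63896823.8


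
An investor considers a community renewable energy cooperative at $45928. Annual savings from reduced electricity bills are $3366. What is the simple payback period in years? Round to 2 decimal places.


Simple payback period = initial cost / annual savings
Payback = 45928 / 3366
Payback = 13.64 years

13.64


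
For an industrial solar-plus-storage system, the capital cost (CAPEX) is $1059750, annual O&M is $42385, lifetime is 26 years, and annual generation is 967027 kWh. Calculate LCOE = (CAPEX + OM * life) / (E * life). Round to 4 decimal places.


Total cost = CAPEX + OM * lifetime = 1059750 + 42385 * 26 = 1059750 + 1102010 = 2161760
Total generation = annual * lifetime = 967027 * 26 = 25142702 kWh
LCOE = 2161760 / 25142702
LCOE = 0.0860 $/kWh

0.0860


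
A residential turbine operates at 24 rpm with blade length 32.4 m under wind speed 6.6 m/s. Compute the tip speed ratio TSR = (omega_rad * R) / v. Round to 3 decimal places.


Convert rotational speed to rad/s:
  omega = 24 * 2 * pi / 60 = 2.5133 rad/s
Compute tip speed:
  v_tip = omega * R = 2.5133 * 32.4 = 81.43 m/s
Tip speed ratio:
  TSR = v_tip / v_wind = 81.43 / 6.6 = 12.338

12.338


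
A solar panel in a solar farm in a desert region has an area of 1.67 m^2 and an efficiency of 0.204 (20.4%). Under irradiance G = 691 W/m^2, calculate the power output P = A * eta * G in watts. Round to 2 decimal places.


Use the solar power formula P = A * eta * G.
Given: A = 1.67 m^2, eta = 0.204, G = 691 W/m^2
P = 1.67 * 0.204 * 691
P = 235.41 W

235.41


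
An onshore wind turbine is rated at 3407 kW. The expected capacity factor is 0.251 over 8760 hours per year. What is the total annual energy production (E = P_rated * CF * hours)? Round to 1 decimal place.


Annual energy = rated_kW * capacity_factor * hours_per_year
Given: P_rated = 3407 kW, CF = 0.251, hours = 8760
E = 3407 * 0.251 * 8760
E = 7491175.3 kWh

7491175.3


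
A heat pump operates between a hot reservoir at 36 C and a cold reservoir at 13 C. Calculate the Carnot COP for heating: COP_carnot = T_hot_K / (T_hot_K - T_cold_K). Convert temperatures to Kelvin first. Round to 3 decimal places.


Convert to Kelvin:
  T_hot = 36 + 273.15 = 309.15 K
  T_cold = 13 + 273.15 = 286.15 K
Apply Carnot COP formula:
  COP = T_hot_K / (T_hot_K - T_cold_K) = 309.15 / 23.0
  COP = 13.441

13.441


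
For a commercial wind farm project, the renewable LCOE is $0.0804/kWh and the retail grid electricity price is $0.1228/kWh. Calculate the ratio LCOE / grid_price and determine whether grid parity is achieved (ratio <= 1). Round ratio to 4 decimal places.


Compare LCOE to grid price:
  LCOE = $0.0804/kWh, Grid price = $0.1228/kWh
  Ratio = LCOE / grid_price = 0.0804 / 0.1228 = 0.6547
  Grid parity achieved (ratio <= 1)? yes

0.6547


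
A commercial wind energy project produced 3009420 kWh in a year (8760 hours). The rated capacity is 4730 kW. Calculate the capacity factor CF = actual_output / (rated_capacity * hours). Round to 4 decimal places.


Capacity factor = actual output / maximum possible output
Maximum possible = rated * hours = 4730 * 8760 = 41434800 kWh
CF = 3009420 / 41434800
CF = 0.0726

0.0726


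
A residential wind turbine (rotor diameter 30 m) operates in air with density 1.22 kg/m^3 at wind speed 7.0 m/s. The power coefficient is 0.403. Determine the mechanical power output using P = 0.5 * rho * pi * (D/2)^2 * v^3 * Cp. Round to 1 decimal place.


Step 1 -- Compute swept area:
  A = pi * (D/2)^2 = pi * (30/2)^2 = 706.86 m^2
Step 2 -- Apply wind power equation:
  P = 0.5 * rho * A * v^3 * Cp
  v^3 = 7.0^3 = 343.0
  P = 0.5 * 1.22 * 706.86 * 343.0 * 0.403
  P = 59602.1 W

59602.1


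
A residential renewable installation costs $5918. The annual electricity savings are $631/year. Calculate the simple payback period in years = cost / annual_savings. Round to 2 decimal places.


Simple payback period = initial cost / annual savings
Payback = 5918 / 631
Payback = 9.38 years

9.38


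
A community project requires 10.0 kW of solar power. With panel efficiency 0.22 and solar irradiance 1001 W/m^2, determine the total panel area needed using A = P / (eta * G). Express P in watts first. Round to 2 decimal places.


Convert target power to watts: P = 10.0 * 1000 = 10000.0 W
Compute denominator: eta * G = 0.22 * 1001 = 220.22
Required area A = P / (eta * G) = 10000.0 / 220.22
A = 45.41 m^2

45.41


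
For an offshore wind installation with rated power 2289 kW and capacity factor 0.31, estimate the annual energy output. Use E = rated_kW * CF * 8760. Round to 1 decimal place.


Annual energy = rated_kW * capacity_factor * hours_per_year
Given: P_rated = 2289 kW, CF = 0.31, hours = 8760
E = 2289 * 0.31 * 8760
E = 6216008.4 kWh

6216008.4


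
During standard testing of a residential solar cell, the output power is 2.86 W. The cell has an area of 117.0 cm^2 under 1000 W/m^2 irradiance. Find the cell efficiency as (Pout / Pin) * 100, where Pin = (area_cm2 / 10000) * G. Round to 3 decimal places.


First compute the input power:
  Pin = area_cm2 / 10000 * G = 117.0 / 10000 * 1000 = 11.7 W
Then compute efficiency:
  Efficiency = (Pout / Pin) * 100 = (2.86 / 11.7) * 100
  Efficiency = 24.444%

24.444


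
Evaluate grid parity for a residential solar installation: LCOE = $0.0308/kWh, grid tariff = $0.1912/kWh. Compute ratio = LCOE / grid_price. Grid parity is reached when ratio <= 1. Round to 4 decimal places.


Compare LCOE to grid price:
  LCOE = $0.0308/kWh, Grid price = $0.1912/kWh
  Ratio = LCOE / grid_price = 0.0308 / 0.1912 = 0.1611
  Grid parity achieved (ratio <= 1)? yes

0.1611


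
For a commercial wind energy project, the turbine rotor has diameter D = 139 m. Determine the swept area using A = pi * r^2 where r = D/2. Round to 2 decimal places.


Compute the rotor radius:
  r = D / 2 = 139 / 2 = 69.5 m
Calculate swept area:
  A = pi * r^2 = pi * 69.5^2
  A = 15174.68 m^2

15174.68


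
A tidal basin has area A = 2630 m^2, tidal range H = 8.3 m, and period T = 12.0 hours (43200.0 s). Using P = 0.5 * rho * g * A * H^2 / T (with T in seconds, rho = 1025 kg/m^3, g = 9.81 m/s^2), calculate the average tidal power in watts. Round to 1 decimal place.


Convert period to seconds: T = 12.0 * 3600 = 43200.0 s
H^2 = 8.3^2 = 68.89
P = 0.5 * rho * g * A * H^2 / T
P = 0.5 * 1025 * 9.81 * 2630 * 68.89 / 43200.0
P = 21085.8 W

21085.8


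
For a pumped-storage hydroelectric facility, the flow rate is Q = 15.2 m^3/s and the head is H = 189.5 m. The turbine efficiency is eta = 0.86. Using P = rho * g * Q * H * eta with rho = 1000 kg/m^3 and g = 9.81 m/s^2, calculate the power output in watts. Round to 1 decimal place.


Apply the hydropower formula P = rho * g * Q * H * eta
rho * g = 1000 * 9.81 = 9810.0
P = 9810.0 * 15.2 * 189.5 * 0.86
P = 24300782.6 W

24300782.6


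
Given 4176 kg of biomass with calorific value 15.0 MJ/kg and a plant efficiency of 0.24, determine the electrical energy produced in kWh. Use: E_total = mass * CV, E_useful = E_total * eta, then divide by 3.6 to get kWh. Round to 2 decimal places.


Total energy = mass * CV = 4176 * 15.0 = 62640.0 MJ
Useful energy = total * eta = 62640.0 * 0.24 = 15033.6 MJ
Convert to kWh: 15033.6 / 3.6
Useful energy = 4176.00 kWh

4176.00


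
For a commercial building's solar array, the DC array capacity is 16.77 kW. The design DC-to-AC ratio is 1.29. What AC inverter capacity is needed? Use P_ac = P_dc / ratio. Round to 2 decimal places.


The inverter AC capacity is determined by the DC/AC ratio.
Given: P_dc = 16.77 kW, DC/AC ratio = 1.29
P_ac = P_dc / ratio = 16.77 / 1.29
P_ac = 13.00 kW

13.00


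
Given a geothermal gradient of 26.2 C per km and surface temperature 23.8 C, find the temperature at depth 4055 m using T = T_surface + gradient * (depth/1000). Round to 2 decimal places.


Convert depth to km: 4055 / 1000 = 4.055 km
Temperature increase = gradient * depth_km = 26.2 * 4.055 = 106.24 C
Temperature at depth = T_surface + delta_T = 23.8 + 106.24
T = 130.04 C

130.04


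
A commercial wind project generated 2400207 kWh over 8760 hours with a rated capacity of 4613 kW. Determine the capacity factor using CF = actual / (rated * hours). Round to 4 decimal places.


Capacity factor = actual output / maximum possible output
Maximum possible = rated * hours = 4613 * 8760 = 40409880 kWh
CF = 2400207 / 40409880
CF = 0.0594

0.0594


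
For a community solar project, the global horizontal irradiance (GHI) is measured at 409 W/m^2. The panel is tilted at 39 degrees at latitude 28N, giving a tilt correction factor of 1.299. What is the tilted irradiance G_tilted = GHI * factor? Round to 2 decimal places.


Identify the given values:
  GHI = 409 W/m^2, tilt correction factor = 1.299
Apply the formula G_tilted = GHI * factor:
  G_tilted = 409 * 1.299
  G_tilted = 531.29 W/m^2

531.29


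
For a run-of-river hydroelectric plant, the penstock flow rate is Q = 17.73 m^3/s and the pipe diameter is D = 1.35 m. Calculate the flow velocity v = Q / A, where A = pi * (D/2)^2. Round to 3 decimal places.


Compute pipe cross-sectional area:
  A = pi * (D/2)^2 = pi * (1.35/2)^2 = 1.4314 m^2
Calculate velocity:
  v = Q / A = 17.73 / 1.4314
  v = 12.387 m/s

12.387


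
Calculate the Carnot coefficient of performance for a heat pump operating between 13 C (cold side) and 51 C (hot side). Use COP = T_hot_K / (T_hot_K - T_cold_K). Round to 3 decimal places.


Convert to Kelvin:
  T_hot = 51 + 273.15 = 324.15 K
  T_cold = 13 + 273.15 = 286.15 K
Apply Carnot COP formula:
  COP = T_hot_K / (T_hot_K - T_cold_K) = 324.15 / 38.0
  COP = 8.530

8.530


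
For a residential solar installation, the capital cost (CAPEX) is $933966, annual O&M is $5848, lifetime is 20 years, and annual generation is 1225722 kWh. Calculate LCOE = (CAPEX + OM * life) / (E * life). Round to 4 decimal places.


Total cost = CAPEX + OM * lifetime = 933966 + 5848 * 20 = 933966 + 116960 = 1050926
Total generation = annual * lifetime = 1225722 * 20 = 24514440 kWh
LCOE = 1050926 / 24514440
LCOE = 0.0429 $/kWh

0.0429


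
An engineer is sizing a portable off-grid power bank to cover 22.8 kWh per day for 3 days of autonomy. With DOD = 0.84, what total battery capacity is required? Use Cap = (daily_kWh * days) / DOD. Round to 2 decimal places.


Total energy needed = daily * days = 22.8 * 3 = 68.4 kWh
Account for depth of discharge:
  Cap = total_energy / DOD = 68.4 / 0.84
  Cap = 81.43 kWh

81.43


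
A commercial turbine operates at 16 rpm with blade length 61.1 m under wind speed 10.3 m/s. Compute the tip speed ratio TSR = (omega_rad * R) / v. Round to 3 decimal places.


Convert rotational speed to rad/s:
  omega = 16 * 2 * pi / 60 = 1.6755 rad/s
Compute tip speed:
  v_tip = omega * R = 1.6755 * 61.1 = 102.374 m/s
Tip speed ratio:
  TSR = v_tip / v_wind = 102.374 / 10.3 = 9.939

9.939


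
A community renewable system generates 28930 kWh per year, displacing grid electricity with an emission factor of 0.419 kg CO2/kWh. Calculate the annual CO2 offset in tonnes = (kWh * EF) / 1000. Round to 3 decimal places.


CO2 offset in kg = generation * emission_factor
CO2 offset = 28930 * 0.419 = 12121.67 kg
Convert to tonnes:
  CO2 offset = 12121.67 / 1000 = 12.122 tonnes

12.122


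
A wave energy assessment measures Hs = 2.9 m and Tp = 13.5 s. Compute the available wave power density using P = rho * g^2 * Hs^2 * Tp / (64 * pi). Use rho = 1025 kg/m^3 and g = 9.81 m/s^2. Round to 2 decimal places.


Apply wave power formula:
  g^2 = 9.81^2 = 96.2361
  Hs^2 = 2.9^2 = 8.41
  Numerator = rho * g^2 * Hs^2 * Tp = 1025 * 96.2361 * 8.41 * 13.5 = 11199319.75
  Denominator = 64 * pi = 201.0619
  P = 11199319.75 / 201.0619 = 55700.85 W/m

55700.85


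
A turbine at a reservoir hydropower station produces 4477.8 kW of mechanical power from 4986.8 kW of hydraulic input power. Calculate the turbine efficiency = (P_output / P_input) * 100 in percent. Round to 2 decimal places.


Turbine efficiency = (output power / input power) * 100
eta = (4477.8 / 4986.8) * 100
eta = 89.79%

89.79


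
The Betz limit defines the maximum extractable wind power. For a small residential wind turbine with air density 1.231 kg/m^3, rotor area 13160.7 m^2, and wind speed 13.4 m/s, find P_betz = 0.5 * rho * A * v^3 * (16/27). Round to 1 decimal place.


The Betz coefficient Cp_max = 16/27 = 0.5926
v^3 = 13.4^3 = 2406.104
P_betz = 0.5 * rho * A * v^3 * Cp_max
P_betz = 0.5 * 1.231 * 13160.7 * 2406.104 * 0.5926
P_betz = 11549885.0 W

11549885.0
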